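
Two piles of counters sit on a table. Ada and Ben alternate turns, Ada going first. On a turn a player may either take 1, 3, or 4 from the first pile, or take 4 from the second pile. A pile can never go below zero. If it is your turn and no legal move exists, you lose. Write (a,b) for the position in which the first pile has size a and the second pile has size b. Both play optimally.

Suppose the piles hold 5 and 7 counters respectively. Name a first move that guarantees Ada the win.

Move to (1,7).

Positions with no move are L. A position that does have a move is losing for the player to move precisely when every available move leads to a winning position for the opponent. Fill in the labels:
No move ever increases a pile, so every position that can arise here has a ≤ 5 and b ≤ 7; it is enough to label the cells with 0 ≤ a ≤ 5 and 0 ≤ b ≤ 7.
Every move lowers a or b (never raises either), so fill the grid row by row in increasing a, and left to right within a row: each cell's successors are then already labelled.
      b=0  b=1  b=2  b=3  b=4  b=5  b=6  b=7
a=0:    L    L    L    L    W    W    W    W
a=1:    W    W    W    W    L    L    L    L
a=2:    L    L    L    L    W    W    W    W
a=3:    W    W    W    W    L    L    L    L
a=4:    W    W    W    W    W    W    W    W
a=5:    W    W    W    W    W    W    W    W
Cells with no legal move (terminal, hence L): (0,0), (0,1), (0,2), (0,3).
The remaining L cells, each justified by listing all of its moves:
(1,4): →(0,4)(W), (1,0)(W) — all W, so L
(1,5): →(0,5)(W), (1,1)(W) — all W, so L
(1,6): →(0,6)(W), (1,2)(W) — all W, so L
(1,7): →(0,7)(W), (1,3)(W) — all W, so L
(2,0): →(1,0)(W) only, which is W, so L
(2,1): →(1,1)(W) only, which is W, so L
(2,2): →(1,2)(W) only, which is W, so L
(2,3): →(1,3)(W) only, which is W, so L
(3,4): →(2,4)(W), (0,4)(W), (3,0)(W) — all W, so L
(3,5): →(2,5)(W), (0,5)(W), (3,1)(W) — all W, so L
(3,6): →(2,6)(W), (0,6)(W), (3,2)(W) — all W, so L
(3,7): →(2,7)(W), (0,7)(W), (3,3)(W) — all W, so L
Every other cell has at least one move into one of the L cells above, so it is W.
From (5,7), the L positions reachable in one move are: (1,7).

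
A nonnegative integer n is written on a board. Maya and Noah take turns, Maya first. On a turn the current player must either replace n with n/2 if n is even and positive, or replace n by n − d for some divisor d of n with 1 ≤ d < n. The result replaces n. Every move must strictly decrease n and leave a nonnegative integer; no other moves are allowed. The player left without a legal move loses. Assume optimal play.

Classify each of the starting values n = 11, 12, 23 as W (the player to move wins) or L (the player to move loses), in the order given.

Compute win/loss labels from the base case upward. A position with no move is L. Any other position is W if it can reach an L in one move, else L.
n=0: no move → L
n=1: no move → L
n=2: W (go to 1, an L position)
n=3: L (sole option 2(W) is W)
n=4: W (go to 3, an L position)
n=5: L (sole option 4(W) is W)
n=6: W (go to 3, an L position)
n=7: L (sole option 6(W) is W)
n=8: W (go to 7, an L position)
n=9: L (options 6(W), 8(W) are all W)
n=10: W (go to 5, an L position)
n=11: L (sole option 10(W) is W)
n=12: W (go to 9, an L position)
n=13: L (sole option 12(W) is W)
n=14: W (go to 7, an L position)
n=15: L (options 10(W), 12(W), 14(W) are all W)
n=16: W (go to 15, an L position)
n=17: L (sole option 16(W) is W)
n=18: W (go to 9, an L position)
n=19: L (sole option 18(W) is W)
n=20: W (go to 15, an L position)
n=21: L (options 14(W), 18(W), 20(W) are all W)
n=22: W (go to 11, an L position)
n=23: L (sole option 22(W) is W)

11: L, 12: W, 23: L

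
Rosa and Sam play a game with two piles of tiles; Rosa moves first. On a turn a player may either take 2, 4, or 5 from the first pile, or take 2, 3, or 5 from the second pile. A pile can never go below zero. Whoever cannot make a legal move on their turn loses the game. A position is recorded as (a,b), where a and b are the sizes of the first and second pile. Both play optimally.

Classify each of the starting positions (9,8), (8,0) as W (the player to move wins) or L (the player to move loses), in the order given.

Compute win/loss labels from the base case upward. A position with no move is L. Any other position is W if it can reach an L in one move, else L.
No move ever increases a pile, so every position that can arise here has a ≤ 9 and b ≤ 8; it is enough to label the cells with 0 ≤ a ≤ 9 and 0 ≤ b ≤ 8.
Every move lowers a or b (never raises either), so fill the grid row by row in increasing a, and left to right within a row: each cell's successors are then already labelled.
      b=0  b=1  b=2  b=3  b=4  b=5  b=6  b=7  b=8
a=0:    L    L    W    W    W    W    W    L    L
a=1:    L    L    W    W    W    W    W    L    L
a=2:    W    W    L    L    W    W    W    W    W
a=3:    W    W    L    L    W    W    W    W    W
a=4:    W    W    W    W    L    L    W    W    W
a=5:    W    W    W    W    L    L    W    W    W
a=6:    W    W    W    W    W    W    L    W    W
a=7:    L    L    W    W    W    W    W    L    L
a=8:    L    L    W    W    W    W    W    L    L
a=9:    W    W    L    L    W    W    W    W    W
Cells with no legal move (terminal, hence L): (0,0), (0,1), (1,0), (1,1).
The remaining L cells, each justified by listing all of its moves:
(0,7): only reaches (0,5)(W), (0,4)(W), (0,2)(W), all W → L
(0,8): only reaches (0,6)(W), (0,5)(W), (0,3)(W), all W → L
(1,7): only reaches (1,5)(W), (1,4)(W), (1,2)(W), all W → L
(1,8): only reaches (1,6)(W), (1,5)(W), (1,3)(W), all W → L
(2,2): only reaches (0,2)(W), (2,0)(W), all W → L
(2,3): only reaches (0,3)(W), (2,1)(W), (2,0)(W), all W → L
(3,2): only reaches (1,2)(W), (3,0)(W), all W → L
(3,3): only reaches (1,3)(W), (3,1)(W), (3,0)(W), all W → L
(4,4): only reaches (2,4)(W), (0,4)(W), (4,2)(W), (4,1)(W), all W → L
(4,5): only reaches (2,5)(W), (0,5)(W), (4,3)(W), (4,2)(W), (4,0)(W), all W → L
(5,4): only reaches (3,4)(W), (1,4)(W), (0,4)(W), (5,2)(W), (5,1)(W), all W → L
(5,5): only reaches (3,5)(W), (1,5)(W), (0,5)(W), (5,3)(W), (5,2)(W), (5,0)(W), all W → L
(6,6): only reaches (4,6)(W), (2,6)(W), (1,6)(W), (6,4)(W), (6,3)(W), (6,1)(W), all W → L
(7,0): only reaches (5,0)(W), (3,0)(W), (2,0)(W), all W → L
(7,1): only reaches (5,1)(W), (3,1)(W), (2,1)(W), all W → L
(7,7): only reaches (5,7)(W), (3,7)(W), (2,7)(W), (7,5)(W), (7,4)(W), (7,2)(W), all W → L
(7,8): only reaches (5,8)(W), (3,8)(W), (2,8)(W), (7,6)(W), (7,5)(W), (7,3)(W), all W → L
(8,0): only reaches (6,0)(W), (4,0)(W), (3,0)(W), all W → L
(8,1): only reaches (6,1)(W), (4,1)(W), (3,1)(W), all W → L
(8,7): only reaches (6,7)(W), (4,7)(W), (3,7)(W), (8,5)(W), (8,4)(W), (8,2)(W), all W → L
(8,8): only reaches (6,8)(W), (4,8)(W), (3,8)(W), (8,6)(W), (8,5)(W), (8,3)(W), all W → L
(9,2): only reaches (7,2)(W), (5,2)(W), (4,2)(W), (9,0)(W), all W → L
(9,3): only reaches (7,3)(W), (5,3)(W), (4,3)(W), (9,1)(W), (9,0)(W), all W → L
Every other cell has at least one move into one of the L cells above, so it is W.
(9,8): the move to (7,8) reaches an L cell, so W
(8,0): one of the L cells justified above, so L

(9,8): W, (8,0): L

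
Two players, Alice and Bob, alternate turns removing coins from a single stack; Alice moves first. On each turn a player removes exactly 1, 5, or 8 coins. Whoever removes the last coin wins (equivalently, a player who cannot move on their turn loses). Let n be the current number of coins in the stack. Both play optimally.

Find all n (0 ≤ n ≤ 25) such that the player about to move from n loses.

0, 2, 4, 6, 13, 15, 17, 19

Build the W/L table. Terminal = L. A non-terminal position is W if it has a move to some L; otherwise it is L.
n=0: no move → L
n=1: →0(L), so W
n=2: →1(W) only, which is W, so L
n=3: →2(L), so W
n=4: →3(W) only, which is W, so L
n=5: →4(L), so W
n=6: →5(W), 1(W) — all W, so L
n=7: →6(L), so W
n=8: →0(L), so W
n=9: →4(L), so W
n=10: →2(L), so W
n=11: →6(L), so W
n=12: →4(L), so W
n=13: →12(W), 8(W), 5(W) — all W, so L
n=14: →13(L), so W
n=15: →14(W), 10(W), 7(W) — all W, so L
n=16: →15(L), so W
n=17: →16(W), 12(W), 9(W) — all W, so L
n=18: →17(L), so W
n=19: →18(W), 14(W), 11(W) — all W, so L
n=20: →19(L), so W
n=21: →13(L), so W
n=22: →17(L), so W
n=23: →15(L), so W
n=24: →19(L), so W
n=25: →17(L), so W
Reading off the rows marked L gives the requested list; there are 8 such values of n.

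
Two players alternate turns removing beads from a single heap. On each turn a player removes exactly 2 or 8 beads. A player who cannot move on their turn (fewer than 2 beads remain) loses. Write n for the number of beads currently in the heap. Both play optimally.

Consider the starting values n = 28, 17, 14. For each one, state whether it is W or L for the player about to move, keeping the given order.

28: W, 17: W, 14: L

Label each position W (a win for the player to move) or L (a loss). A position with no legal move is L; any other position is W exactly when some move reaches an L, and L when every move reaches a W.
n=0: no move → L
n=1: no move → L
n=2: reaches L-position 0 → W
n=3: reaches L-position 1 → W
n=4: only reaches 2(W), which is W → L
n=5: only reaches 3(W), which is W → L
n=6: reaches L-position 4 → W
n=7: reaches L-position 5 → W
n=8: reaches L-position 0 → W
n=9: reaches L-position 1 → W
n=10: only reaches 8(W), 2(W), all W → L
n=11: only reaches 9(W), 3(W), all W → L
n=12: reaches L-position 10 → W
n=13: reaches L-position 11 → W
n=14: only reaches 12(W), 6(W), all W → L
n=15: only reaches 13(W), 7(W), all W → L
n=16: reaches L-position 14 → W
n=17: reaches L-position 15 → W
n=18: reaches L-position 10 → W
n=19: reaches L-position 11 → W
n=20: only reaches 18(W), 12(W), all W → L
n=21: only reaches 19(W), 13(W), all W → L
n=22: reaches L-position 20 → W
n=23: reaches L-position 21 → W
n=24: only reaches 22(W), 16(W), all W → L
n=25: only reaches 23(W), 17(W), all W → L
n=26: reaches L-position 24 → W
n=27: reaches L-position 25 → W
n=28: reaches L-position 20 → W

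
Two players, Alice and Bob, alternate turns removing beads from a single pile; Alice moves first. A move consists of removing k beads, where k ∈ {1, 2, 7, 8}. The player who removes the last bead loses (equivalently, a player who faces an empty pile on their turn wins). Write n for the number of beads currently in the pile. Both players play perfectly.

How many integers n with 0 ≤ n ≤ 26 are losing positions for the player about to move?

9

Use the standard recursion: the mover wins at a terminal position; elsewhere, the mover wins exactly when some move hands the opponent an L position.
n=0: no move; the opponent has just taken the last bead and therefore loses → W
n=1: →0(W) only, which is W, so L
n=2: →1(L), so W
n=3: →1(L), so W
n=4: →3(W), 2(W) — all W, so L
n=5: →4(L), so W
n=6: →4(L), so W
n=7: →6(W), 5(W), 0(W) — all W, so L
n=8: →7(L), so W
n=9: →7(L), so W
n=10: →9(W), 8(W), 3(W), 2(W) — all W, so L
n=11: →10(L), so W
n=12: →10(L), so W
n=13: →12(W), 11(W), 6(W), 5(W) — all W, so L
n=14: →13(L), so W
n=15: →13(L), so W
n=16: →15(W), 14(W), 9(W), 8(W) — all W, so L
n=17: →16(L), so W
n=18: →16(L), so W
n=19: →18(W), 17(W), 12(W), 11(W) — all W, so L
n=20: →19(L), so W
n=21: →19(L), so W
n=22: →21(W), 20(W), 15(W), 14(W) — all W, so L
n=23: →22(L), so W
n=24: →22(L), so W
n=25: →24(W), 23(W), 18(W), 17(W) — all W, so L
n=26: →25(L), so W
L entries with 0 ≤ n ≤ 26: n = 1, 4, 7, 10, 13, 16, 19, 22, 25; that makes 9.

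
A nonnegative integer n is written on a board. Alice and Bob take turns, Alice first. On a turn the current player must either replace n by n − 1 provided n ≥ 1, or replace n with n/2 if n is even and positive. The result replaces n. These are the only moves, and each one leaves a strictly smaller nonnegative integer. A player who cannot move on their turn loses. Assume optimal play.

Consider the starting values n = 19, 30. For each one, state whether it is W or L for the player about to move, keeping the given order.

Classify positions by backward induction: terminal positions (no move available) are L. From any other position, the mover wins iff some move reaches an L.
n=0: no move → L
n=1: W (go to 0, an L position)
n=2: L (sole option 1(W) is W)
n=3: W (go to 2, an L position)
n=4: W (go to 2, an L position)
n=5: L (sole option 4(W) is W)
n=6: W (go to 5, an L position)
n=7: L (sole option 6(W) is W)
n=8: W (go to 7, an L position)
n=9: L (sole option 8(W) is W)
n=10: W (go to 5, an L position)
n=11: L (sole option 10(W) is W)
n=12: W (go to 11, an L position)
n=13: L (sole option 12(W) is W)
n=14: W (go to 7, an L position)
n=15: L (sole option 14(W) is W)
n=16: W (go to 15, an L position)
n=17: L (sole option 16(W) is W)
n=18: W (go to 9, an L position)
n=19: L (sole option 18(W) is W)
n=20: W (go to 19, an L position)
n=21: L (sole option 20(W) is W)
n=22: W (go to 11, an L position)
n=23: L (sole option 22(W) is W)
n=24: W (go to 23, an L position)
n=25: L (sole option 24(W) is W)
n=26: W (go to 13, an L position)
n=27: L (sole option 26(W) is W)
n=28: W (go to 27, an L position)
n=29: L (sole option 28(W) is W)
n=30: W (go to 15, an L position)

19: L, 30: W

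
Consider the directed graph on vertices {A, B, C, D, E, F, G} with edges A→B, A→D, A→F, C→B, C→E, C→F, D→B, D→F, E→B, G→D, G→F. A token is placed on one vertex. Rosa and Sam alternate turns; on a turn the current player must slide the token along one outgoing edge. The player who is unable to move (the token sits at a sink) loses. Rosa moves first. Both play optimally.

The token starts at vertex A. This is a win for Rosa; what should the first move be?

Move to F.

Classify positions by backward induction: terminal positions (no move available) are L. From any other position, the mover wins iff some move reaches an L.
Every edge goes from a vertex to one that appears earlier in the order B, F, D, A, E, C, G, so processing vertices in that order labels each vertex after all of its successors.
B: no outgoing edge → L
F: no outgoing edge → L
D: W (go to F, an L position)
A: W (go to F, an L position)
E: W (go to B, an L position)
C: W (go to F, an L position)
G: W (go to F, an L position)
From A, the L positions reachable in one move are: F, B. Any move reaching one of these is winning.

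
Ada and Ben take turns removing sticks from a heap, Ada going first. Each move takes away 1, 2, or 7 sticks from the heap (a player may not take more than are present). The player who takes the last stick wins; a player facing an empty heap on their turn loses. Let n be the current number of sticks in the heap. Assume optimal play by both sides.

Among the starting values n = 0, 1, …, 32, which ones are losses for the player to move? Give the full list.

0, 3, 6, 9, 12, 15, 18, 21, 24, 27, 30

Build the W/L table. Terminal = L. A non-terminal position is W if it has a move to some L; otherwise it is L.
n=0: no move → L
n=1: →0(L), so W
n=2: →0(L), so W
n=3: →2(W), 1(W) — all W, so L
n=4: →3(L), so W
n=5: →3(L), so W
n=6: →5(W), 4(W) — all W, so L
n=7: →6(L), so W
n=8: →6(L), so W
n=9: →8(W), 7(W), 2(W) — all W, so L
n=10: →9(L), so W
n=11: →9(L), so W
n=12: →11(W), 10(W), 5(W) — all W, so L
n=13: →12(L), so W
n=14: →12(L), so W
n=15: →14(W), 13(W), 8(W) — all W, so L
n=16: →15(L), so W
n=17: →15(L), so W
n=18: →17(W), 16(W), 11(W) — all W, so L
n=19: →18(L), so W
n=20: →18(L), so W
n=21: →20(W), 19(W), 14(W) — all W, so L
n=22: →21(L), so W
n=23: →21(L), so W
n=24: →23(W), 22(W), 17(W) — all W, so L
n=25: →24(L), so W
n=26: →24(L), so W
n=27: →26(W), 25(W), 20(W) — all W, so L
n=28: →27(L), so W
n=29: →27(L), so W
n=30: →29(W), 28(W), 23(W) — all W, so L
n=31: →30(L), so W
n=32: →30(L), so W
Reading off the rows marked L gives the requested list; there are 11 such values of n.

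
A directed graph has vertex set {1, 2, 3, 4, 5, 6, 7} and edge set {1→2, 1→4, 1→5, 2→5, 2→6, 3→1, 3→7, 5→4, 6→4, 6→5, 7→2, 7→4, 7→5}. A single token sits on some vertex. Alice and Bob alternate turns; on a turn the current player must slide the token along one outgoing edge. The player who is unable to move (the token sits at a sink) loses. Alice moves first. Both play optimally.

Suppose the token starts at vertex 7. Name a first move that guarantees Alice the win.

Compute win/loss labels from the base case upward. A position with no move is L. Any other position is W if it can reach an L in one move, else L.
Every edge goes from a vertex to one that appears earlier in the order 4, 5, 6, 2, 7, 1, 3, so processing vertices in that order labels each vertex after all of its successors.
4: no outgoing edge → L
5: W (go to 4, an L position)
6: W (go to 4, an L position)
2: L (options 6(W), 5(W) are all W)
7: W (go to 2, an L position)
1: W (go to 2, an L position)
3: L (options 1(W), 7(W) are all W)
From 7, the L positions reachable in one move are: 2, 4. Any move reaching one of these is winning.

Move to 2.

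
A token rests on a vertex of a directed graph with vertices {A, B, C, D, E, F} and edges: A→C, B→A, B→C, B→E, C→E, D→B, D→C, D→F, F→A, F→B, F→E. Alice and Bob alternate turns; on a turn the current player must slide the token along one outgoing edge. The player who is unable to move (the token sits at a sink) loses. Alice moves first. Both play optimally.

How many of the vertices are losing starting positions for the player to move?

Positions with no move are L. A position that does have a move is losing for the player to move precisely when every available move leads to a winning position for the opponent. Fill in the labels:
Every edge goes from a vertex to one that appears earlier in the order E, C, A, B, F, D, so processing vertices in that order labels each vertex after all of its successors.
E: no outgoing edge → L
C: →E(L), so W
A: →C(W) only, which is W, so L
B: →A(L), so W
F: →A(L), so W
D: →F(W), B(W), C(W) — all W, so L
The L vertices are A, D, E; that is 3 in all.

3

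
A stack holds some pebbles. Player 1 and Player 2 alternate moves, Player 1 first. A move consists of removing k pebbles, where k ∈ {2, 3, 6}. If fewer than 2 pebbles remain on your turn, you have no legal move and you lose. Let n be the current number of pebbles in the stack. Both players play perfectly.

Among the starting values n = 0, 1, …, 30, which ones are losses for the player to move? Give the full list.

0, 1, 5, 9, 10, 14, 18, 19, 23, 27, 28

Positions with no move are L. A position that does have a move is losing for the player to move precisely when every available move leads to a winning position for the opponent. Fill in the labels:
n=0: no move → L
n=1: no move → L
n=2: can move to 0, which is L ⇒ W
n=3: can move to 1, which is L ⇒ W
n=4: can move to 1, which is L ⇒ W
n=5: moves to 3(W), 2(W); every one is W ⇒ L
n=6: can move to 0, which is L ⇒ W
n=7: can move to 5, which is L ⇒ W
n=8: can move to 5, which is L ⇒ W
n=9: moves to 7(W), 6(W), 3(W); every one is W ⇒ L
n=10: moves to 8(W), 7(W), 4(W); every one is W ⇒ L
n=11: can move to 9, which is L ⇒ W
n=12: can move to 10, which is L ⇒ W
n=13: can move to 10, which is L ⇒ W
n=14: moves to 12(W), 11(W), 8(W); every one is W ⇒ L
n=15: can move to 9, which is L ⇒ W
n=16: can move to 14, which is L ⇒ W
n=17: can move to 14, which is L ⇒ W
n=18: moves to 16(W), 15(W), 12(W); every one is W ⇒ L
n=19: moves to 17(W), 16(W), 13(W); every one is W ⇒ L
n=20: can move to 18, which is L ⇒ W
n=21: can move to 19, which is L ⇒ W
n=22: can move to 19, which is L ⇒ W
n=23: moves to 21(W), 20(W), 17(W); every one is W ⇒ L
n=24: can move to 18, which is L ⇒ W
n=25: can move to 23, which is L ⇒ W
n=26: can move to 23, which is L ⇒ W
n=27: moves to 25(W), 24(W), 21(W); every one is W ⇒ L
n=28: moves to 26(W), 25(W), 22(W); every one is W ⇒ L
n=29: can move to 27, which is L ⇒ W
n=30: can move to 28, which is L ⇒ W
The losing starting values of n are exactly the entries labelled L in this table (11 of them).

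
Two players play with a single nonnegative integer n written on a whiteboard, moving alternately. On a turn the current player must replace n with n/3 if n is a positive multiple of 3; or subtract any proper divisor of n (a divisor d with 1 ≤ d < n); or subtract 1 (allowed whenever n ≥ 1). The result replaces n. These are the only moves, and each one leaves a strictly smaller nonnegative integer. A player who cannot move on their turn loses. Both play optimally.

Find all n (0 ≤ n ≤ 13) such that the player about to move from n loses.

0, 2, 5, 7, 9, 11, 13

Positions with no move are L. A position that does have a move is losing for the player to move precisely when every available move leads to a winning position for the opponent. Fill in the labels:
n=0: no move → L
n=1: W (go to 0, an L position)
n=2: L (sole option 1(W) is W)
n=3: W (go to 2, an L position)
n=4: W (go to 2, an L position)
n=5: L (sole option 4(W) is W)
n=6: W (go to 2, an L position)
n=7: L (sole option 6(W) is W)
n=8: W (go to 7, an L position)
n=9: L (options 3(W), 6(W), 8(W) are all W)
n=10: W (go to 5, an L position)
n=11: L (sole option 10(W) is W)
n=12: W (go to 9, an L position)
n=13: L (sole option 12(W) is W)
Reading off the rows marked L gives the requested list; there are 7 such values of n.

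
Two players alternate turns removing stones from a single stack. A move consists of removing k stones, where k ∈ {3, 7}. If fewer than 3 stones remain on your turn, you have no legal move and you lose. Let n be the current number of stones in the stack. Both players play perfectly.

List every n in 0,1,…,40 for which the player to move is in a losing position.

0, 1, 2, 6, 10, 11, 12, 16, 20, 21, 22, 26, 30, 31, 32, 36, 40

Work bottom-up. With no move the player to move loses. Otherwise the position is W if at least one move leads to an L position for the opponent, and L if every move leads to a W.
n=0: no move → L
n=1: no move → L
n=2: no move → L
n=3: can move to 0, which is L ⇒ W
n=4: can move to 1, which is L ⇒ W
n=5: can move to 2, which is L ⇒ W
n=6: the only move is to 3(W), a W ⇒ L
n=7: can move to 0, which is L ⇒ W
n=8: can move to 1, which is L ⇒ W
n=9: can move to 6, which is L ⇒ W
n=10: moves to 7(W), 3(W); every one is W ⇒ L
n=11: moves to 8(W), 4(W); every one is W ⇒ L
n=12: moves to 9(W), 5(W); every one is W ⇒ L
n=13: can move to 10, which is L ⇒ W
n=14: can move to 11, which is L ⇒ W
n=15: can move to 12, which is L ⇒ W
n=16: moves to 13(W), 9(W); every one is W ⇒ L
n=17: can move to 10, which is L ⇒ W
n=18: can move to 11, which is L ⇒ W
n=19: can move to 16, which is L ⇒ W
n=20: moves to 17(W), 13(W); every one is W ⇒ L
n=21: moves to 18(W), 14(W); every one is W ⇒ L
n=22: moves to 19(W), 15(W); every one is W ⇒ L
n=23: can move to 20, which is L ⇒ W
n=24: can move to 21, which is L ⇒ W
n=25: can move to 22, which is L ⇒ W
n=26: moves to 23(W), 19(W); every one is W ⇒ L
n=27: can move to 20, which is L ⇒ W
n=28: can move to 21, which is L ⇒ W
n=29: can move to 26, which is L ⇒ W
n=30: moves to 27(W), 23(W); every one is W ⇒ L
n=31: moves to 28(W), 24(W); every one is W ⇒ L
n=32: moves to 29(W), 25(W); every one is W ⇒ L
n=33: can move to 30, which is L ⇒ W
n=34: can move to 31, which is L ⇒ W
n=35: can move to 32, which is L ⇒ W
n=36: moves to 33(W), 29(W); every one is W ⇒ L
n=37: can move to 30, which is L ⇒ W
n=38: can move to 31, which is L ⇒ W
n=39: can move to 36, which is L ⇒ W
n=40: moves to 37(W), 33(W); every one is W ⇒ L
Reading off the rows marked L gives the requested list; there are 17 such values of n.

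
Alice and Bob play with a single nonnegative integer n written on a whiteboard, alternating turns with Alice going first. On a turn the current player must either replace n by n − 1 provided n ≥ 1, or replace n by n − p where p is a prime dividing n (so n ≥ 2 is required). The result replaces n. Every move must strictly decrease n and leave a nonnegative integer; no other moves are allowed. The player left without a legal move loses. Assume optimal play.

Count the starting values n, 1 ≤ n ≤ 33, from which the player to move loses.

8

Positions with no move are L. A position that does have a move is losing for the player to move precisely when every available move leads to a winning position for the opponent. Fill in the labels:
n=0: no move → L
n=1: reaches L-position 0 → W
n=2: reaches L-position 0 → W
n=3: reaches L-position 0 → W
n=4: only reaches 2(W), 3(W), all W → L
n=5: reaches L-position 0 → W
n=6: reaches L-position 4 → W
n=7: reaches L-position 0 → W
n=8: only reaches 6(W), 7(W), all W → L
n=9: reaches L-position 8 → W
n=10: reaches L-position 8 → W
n=11: reaches L-position 0 → W
n=12: only reaches 9(W), 10(W), 11(W), all W → L
n=13: reaches L-position 0 → W
n=14: reaches L-position 12 → W
n=15: reaches L-position 12 → W
n=16: only reaches 14(W), 15(W), all W → L
n=17: reaches L-position 0 → W
n=18: reaches L-position 16 → W
n=19: reaches L-position 0 → W
n=20: only reaches 15(W), 18(W), 19(W), all W → L
n=21: reaches L-position 20 → W
n=22: reaches L-position 20 → W
n=23: reaches L-position 0 → W
n=24: only reaches 21(W), 22(W), 23(W), all W → L
n=25: reaches L-position 20 → W
n=26: reaches L-position 24 → W
n=27: reaches L-position 24 → W
n=28: only reaches 21(W), 26(W), 27(W), all W → L
n=29: reaches L-position 0 → W
n=30: reaches L-position 28 → W
n=31: reaches L-position 0 → W
n=32: only reaches 30(W), 31(W), all W → L
n=33: reaches L-position 32 → W
L entries with 1 ≤ n ≤ 33 (n=0 is outside the asked range and is not counted): n = 4, 8, 12, 16, 20, 24, 28, 32; that makes 8.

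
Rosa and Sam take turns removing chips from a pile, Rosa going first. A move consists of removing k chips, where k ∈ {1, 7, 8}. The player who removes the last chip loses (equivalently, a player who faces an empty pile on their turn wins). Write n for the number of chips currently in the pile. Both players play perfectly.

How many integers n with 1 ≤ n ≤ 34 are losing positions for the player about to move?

10

Label each position W (a win for the player to move) or L (a loss). A position with no legal move is W; any other position is W exactly when some move reaches an L, and L when every move reaches a W.
n=0: no move; the opponent has just taken the last chip and therefore loses → W
n=1: L (sole option 0(W) is W)
n=2: W (go to 1, an L position)
n=3: L (sole option 2(W) is W)
n=4: W (go to 3, an L position)
n=5: L (sole option 4(W) is W)
n=6: W (go to 5, an L position)
n=7: L (options 6(W), 0(W) are all W)
n=8: W (go to 7, an L position)
n=9: W (go to 1, an L position)
n=10: W (go to 3, an L position)
n=11: W (go to 3, an L position)
n=12: W (go to 5, an L position)
n=13: W (go to 5, an L position)
n=14: W (go to 7, an L position)
n=15: W (go to 7, an L position)
n=16: L (options 15(W), 9(W), 8(W) are all W)
n=17: W (go to 16, an L position)
n=18: L (options 17(W), 11(W), 10(W) are all W)
n=19: W (go to 18, an L position)
n=20: L (options 19(W), 13(W), 12(W) are all W)
n=21: W (go to 20, an L position)
n=22: L (options 21(W), 15(W), 14(W) are all W)
n=23: W (go to 22, an L position)
n=24: W (go to 16, an L position)
n=25: W (go to 18, an L position)
n=26: W (go to 18, an L position)
n=27: W (go to 20, an L position)
n=28: W (go to 20, an L position)
n=29: W (go to 22, an L position)
n=30: W (go to 22, an L position)
n=31: L (options 30(W), 24(W), 23(W) are all W)
n=32: W (go to 31, an L position)
n=33: L (options 32(W), 26(W), 25(W) are all W)
n=34: W (go to 33, an L position)
L entries with 1 ≤ n ≤ 34 (the range starts at n=1): n = 1, 3, 5, 7, 16, 18, 20, 22, 31, 33; that makes 10.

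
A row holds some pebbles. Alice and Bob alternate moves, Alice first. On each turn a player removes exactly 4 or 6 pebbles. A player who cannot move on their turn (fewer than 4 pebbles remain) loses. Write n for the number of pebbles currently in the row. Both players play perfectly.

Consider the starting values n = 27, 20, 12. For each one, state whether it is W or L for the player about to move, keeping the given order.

Positions with no move are L. A position that does have a move is losing for the player to move precisely when every available move leads to a winning position for the opponent. Fill in the labels:
n=0: no move → L
n=1: no move → L
n=2: no move → L
n=3: no move → L
n=4: can move to 0, which is L ⇒ W
n=5: can move to 1, which is L ⇒ W
n=6: can move to 2, which is L ⇒ W
n=7: can move to 3, which is L ⇒ W
n=8: can move to 2, which is L ⇒ W
n=9: can move to 3, which is L ⇒ W
n=10: moves to 6(W), 4(W); every one is W ⇒ L
n=11: moves to 7(W), 5(W); every one is W ⇒ L
n=12: moves to 8(W), 6(W); every one is W ⇒ L
n=13: moves to 9(W), 7(W); every one is W ⇒ L
n=14: can move to 10, which is L ⇒ W
n=15: can move to 11, which is L ⇒ W
n=16: can move to 12, which is L ⇒ W
n=17: can move to 13, which is L ⇒ W
n=18: can move to 12, which is L ⇒ W
n=19: can move to 13, which is L ⇒ W
n=20: moves to 16(W), 14(W); every one is W ⇒ L
n=21: moves to 17(W), 15(W); every one is W ⇒ L
n=22: moves to 18(W), 16(W); every one is W ⇒ L
n=23: moves to 19(W), 17(W); every one is W ⇒ L
n=24: can move to 20, which is L ⇒ W
n=25: can move to 21, which is L ⇒ W
n=26: can move to 22, which is L ⇒ W
n=27: can move to 23, which is L ⇒ W

27: W, 20: L, 12: L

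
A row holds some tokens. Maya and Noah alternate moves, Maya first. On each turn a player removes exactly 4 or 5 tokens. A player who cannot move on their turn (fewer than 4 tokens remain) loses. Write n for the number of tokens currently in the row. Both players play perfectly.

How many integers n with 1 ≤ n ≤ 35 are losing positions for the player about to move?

Use the standard recursion: the mover loses at a terminal position; elsewhere, the mover wins exactly when some move hands the opponent an L position.
n=0: no move → L
n=1: no move → L
n=2: no move → L
n=3: no move → L
n=4: can move to 0, which is L ⇒ W
n=5: can move to 1, which is L ⇒ W
n=6: can move to 2, which is L ⇒ W
n=7: can move to 3, which is L ⇒ W
n=8: can move to 3, which is L ⇒ W
n=9: moves to 5(W), 4(W); every one is W ⇒ L
n=10: moves to 6(W), 5(W); every one is W ⇒ L
n=11: moves to 7(W), 6(W); every one is W ⇒ L
n=12: moves to 8(W), 7(W); every one is W ⇒ L
n=13: can move to 9, which is L ⇒ W
n=14: can move to 10, which is L ⇒ W
n=15: can move to 11, which is L ⇒ W
n=16: can move to 12, which is L ⇒ W
n=17: can move to 12, which is L ⇒ W
n=18: moves to 14(W), 13(W); every one is W ⇒ L
n=19: moves to 15(W), 14(W); every one is W ⇒ L
n=20: moves to 16(W), 15(W); every one is W ⇒ L
n=21: moves to 17(W), 16(W); every one is W ⇒ L
n=22: can move to 18, which is L ⇒ W
n=23: can move to 19, which is L ⇒ W
n=24: can move to 20, which is L ⇒ W
n=25: can move to 21, which is L ⇒ W
n=26: can move to 21, which is L ⇒ W
n=27: moves to 23(W), 22(W); every one is W ⇒ L
n=28: moves to 24(W), 23(W); every one is W ⇒ L
n=29: moves to 25(W), 24(W); every one is W ⇒ L
n=30: moves to 26(W), 25(W); every one is W ⇒ L
n=31: can move to 27, which is L ⇒ W
n=32: can move to 28, which is L ⇒ W
n=33: can move to 29, which is L ⇒ W
n=34: can move to 30, which is L ⇒ W
n=35: can move to 30, which is L ⇒ W
L entries with 1 ≤ n ≤ 35 (n=0 is outside the asked range and is not counted): n = 1, 2, 3, 9, 10, 11, 12, 18, 19, 20, 21, 27, 28, 29, 30; that makes 15.

15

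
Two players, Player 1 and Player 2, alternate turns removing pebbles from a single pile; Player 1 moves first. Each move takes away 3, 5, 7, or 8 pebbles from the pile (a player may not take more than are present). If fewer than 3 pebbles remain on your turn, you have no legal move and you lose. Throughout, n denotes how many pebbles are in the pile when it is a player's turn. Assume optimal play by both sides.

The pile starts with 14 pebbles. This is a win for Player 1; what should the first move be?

Remove 3, leaving 11.

Classify positions by backward induction: terminal positions (no move available) are L. From any other position, the mover wins iff some move reaches an L.
n=0: no move → L
n=1: no move → L
n=2: no move → L
n=3: W (go to 0, an L position)
n=4: W (go to 1, an L position)
n=5: W (go to 2, an L position)
n=6: W (go to 1, an L position)
n=7: W (go to 2, an L position)
n=8: W (go to 1, an L position)
n=9: W (go to 2, an L position)
n=10: W (go to 2, an L position)
n=11: L (options 8(W), 6(W), 4(W), 3(W) are all W)
n=12: L (options 9(W), 7(W), 5(W), 4(W) are all W)
n=13: L (options 10(W), 8(W), 6(W), 5(W) are all W)
n=14: W (go to 11, an L position)
From 14, the L positions reachable in one move are: 11.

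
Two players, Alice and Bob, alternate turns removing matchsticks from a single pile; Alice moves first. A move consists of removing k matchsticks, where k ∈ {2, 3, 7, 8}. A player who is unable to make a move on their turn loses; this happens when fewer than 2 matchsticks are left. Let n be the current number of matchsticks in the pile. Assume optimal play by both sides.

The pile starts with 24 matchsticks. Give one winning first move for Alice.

Remove 3, leaving 21.

Work bottom-up. With no move the player to move loses. Otherwise the position is W if at least one move leads to an L position for the opponent, and L if every move leads to a W.
n=0: no move → L
n=1: no move → L
n=2: W (go to 0, an L position)
n=3: W (go to 1, an L position)
n=4: W (go to 1, an L position)
n=5: L (options 3(W), 2(W) are all W)
n=6: L (options 4(W), 3(W) are all W)
n=7: W (go to 5, an L position)
n=8: W (go to 6, an L position)
n=9: W (go to 6, an L position)
n=10: L (options 8(W), 7(W), 3(W), 2(W) are all W)
n=11: L (options 9(W), 8(W), 4(W), 3(W) are all W)
n=12: W (go to 10, an L position)
n=13: W (go to 11, an L position)
n=14: W (go to 11, an L position)
n=15: L (options 13(W), 12(W), 8(W), 7(W) are all W)
n=16: L (options 14(W), 13(W), 9(W), 8(W) are all W)
n=17: W (go to 15, an L position)
n=18: W (go to 16, an L position)
n=19: W (go to 16, an L position)
n=20: L (options 18(W), 17(W), 13(W), 12(W) are all W)
n=21: L (options 19(W), 18(W), 14(W), 13(W) are all W)
n=22: W (go to 20, an L position)
n=23: W (go to 21, an L position)
n=24: W (go to 21, an L position)
From 24, the L positions reachable in one move are: 21, 16. Any move reaching one of these is winning.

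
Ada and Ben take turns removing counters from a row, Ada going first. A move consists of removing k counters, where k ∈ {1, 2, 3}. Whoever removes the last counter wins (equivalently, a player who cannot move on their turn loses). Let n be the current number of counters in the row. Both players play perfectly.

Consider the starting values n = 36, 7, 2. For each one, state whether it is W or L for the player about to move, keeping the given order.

36: L, 7: W, 2: W

Classify positions by backward induction: terminal positions (no move available) are L. From any other position, the mover wins iff some move reaches an L.
n=0: no move → L
n=1: can move to 0, which is L ⇒ W
n=2: can move to 0, which is L ⇒ W
n=3: can move to 0, which is L ⇒ W
n=4: moves to 3(W), 2(W), 1(W); every one is W ⇒ L
n=5: can move to 4, which is L ⇒ W
n=6: can move to 4, which is L ⇒ W
n=7: can move to 4, which is L ⇒ W
n=8: moves to 7(W), 6(W), 5(W); every one is W ⇒ L
n=9: can move to 8, which is L ⇒ W
n=10: can move to 8, which is L ⇒ W
n=11: can move to 8, which is L ⇒ W
n=12: moves to 11(W), 10(W), 9(W); every one is W ⇒ L
n=13: can move to 12, which is L ⇒ W
n=14: can move to 12, which is L ⇒ W
n=15: can move to 12, which is L ⇒ W
n=16: moves to 15(W), 14(W), 13(W); every one is W ⇒ L
n=17: can move to 16, which is L ⇒ W
n=18: can move to 16, which is L ⇒ W
n=19: can move to 16, which is L ⇒ W
n=20: moves to 19(W), 18(W), 17(W); every one is W ⇒ L
n=21: can move to 20, which is L ⇒ W
n=22: can move to 20, which is L ⇒ W
n=23: can move to 20, which is L ⇒ W
n=24: moves to 23(W), 22(W), 21(W); every one is W ⇒ L
n=25: can move to 24, which is L ⇒ W
n=26: can move to 24, which is L ⇒ W
n=27: can move to 24, which is L ⇒ W
n=28: moves to 27(W), 26(W), 25(W); every one is W ⇒ L
n=29: can move to 28, which is L ⇒ W
n=30: can move to 28, which is L ⇒ W
n=31: can move to 28, which is L ⇒ W
n=32: moves to 31(W), 30(W), 29(W); every one is W ⇒ L
n=33: can move to 32, which is L ⇒ W
n=34: can move to 32, which is L ⇒ W
n=35: can move to 32, which is L ⇒ W
n=36: moves to 35(W), 34(W), 33(W); every one is W ⇒ L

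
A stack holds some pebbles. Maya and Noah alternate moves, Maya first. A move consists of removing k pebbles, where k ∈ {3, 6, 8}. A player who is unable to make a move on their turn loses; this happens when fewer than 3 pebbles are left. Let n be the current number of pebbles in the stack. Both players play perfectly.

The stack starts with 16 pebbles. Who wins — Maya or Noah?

Maya wins.

Classify positions by backward induction: terminal positions (no move available) are L. From any other position, the mover wins iff some move reaches an L.
n=0: no move → L
n=1: no move → L
n=2: no move → L
n=3: W (go to 0, an L position)
n=4: W (go to 1, an L position)
n=5: W (go to 2, an L position)
n=6: W (go to 0, an L position)
n=7: W (go to 1, an L position)
n=8: W (go to 2, an L position)
n=9: W (go to 1, an L position)
n=10: W (go to 2, an L position)
n=11: L (options 8(W), 5(W), 3(W) are all W)
n=12: L (options 9(W), 6(W), 4(W) are all W)
n=13: L (options 10(W), 7(W), 5(W) are all W)
n=14: W (go to 11, an L position)
n=15: W (go to 12, an L position)
n=16: W (go to 13, an L position)
The starting position 16 is W: Maya should remove 3, leaving 13, handing over an L position.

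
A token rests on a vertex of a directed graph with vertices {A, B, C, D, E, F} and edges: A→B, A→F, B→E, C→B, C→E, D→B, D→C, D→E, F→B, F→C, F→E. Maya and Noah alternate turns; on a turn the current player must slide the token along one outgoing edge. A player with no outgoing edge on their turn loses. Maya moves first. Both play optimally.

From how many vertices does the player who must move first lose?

2

Work bottom-up. With no move the player to move loses. Otherwise the position is W if at least one move leads to an L position for the opponent, and L if every move leads to a W.
Every edge goes from a vertex to one that appears earlier in the order E, B, C, F, D, A, so processing vertices in that order labels each vertex after all of its successors.
E: no outgoing edge → L
B: can move to E, which is L ⇒ W
C: can move to E, which is L ⇒ W
F: can move to E, which is L ⇒ W
D: can move to E, which is L ⇒ W
A: moves to F(W), B(W); every one is W ⇒ L
The L vertices are A, E; that is 2 in all.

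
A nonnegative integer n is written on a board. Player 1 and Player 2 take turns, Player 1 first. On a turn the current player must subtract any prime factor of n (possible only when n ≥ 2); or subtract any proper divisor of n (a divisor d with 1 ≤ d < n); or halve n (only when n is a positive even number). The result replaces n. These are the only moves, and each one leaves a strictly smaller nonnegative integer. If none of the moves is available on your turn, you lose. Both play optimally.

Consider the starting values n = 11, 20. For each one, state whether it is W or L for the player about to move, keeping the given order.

Use the standard recursion: the mover loses at a terminal position; elsewhere, the mover wins exactly when some move hands the opponent an L position.
n=0: no move → L
n=1: no move → L
n=2: →0(L), so W
n=3: →0(L), so W
n=4: →2(W), 3(W) — all W, so L
n=5: →0(L), so W
n=6: →4(L), so W
n=7: →0(L), so W
n=8: →4(L), so W
n=9: →6(W), 8(W) — all W, so L
n=10: →9(L), so W
n=11: →0(L), so W
n=12: →9(L), so W
n=13: →0(L), so W
n=14: →7(W), 12(W), 13(W) — all W, so L
n=15: →14(L), so W
n=16: →14(L), so W
n=17: →0(L), so W
n=18: →9(L), so W
n=19: →0(L), so W
n=20: →10(W), 15(W), 16(W), 18(W), 19(W) — all W, so L

11: W, 20: L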